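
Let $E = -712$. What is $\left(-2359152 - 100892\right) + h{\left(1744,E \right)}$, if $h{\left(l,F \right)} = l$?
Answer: $-2458300$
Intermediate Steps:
$\left(-2359152 - 100892\right) + h{\left(1744,E \right)} = \left(-2359152 - 100892\right) + 1744 = -2460044 + 1744 = -2458300$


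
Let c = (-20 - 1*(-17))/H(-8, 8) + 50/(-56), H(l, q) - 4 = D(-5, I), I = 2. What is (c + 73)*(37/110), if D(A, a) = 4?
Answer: 148629/6160 ≈ 24.128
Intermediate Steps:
H(l, q) = 8 (H(l, q) = 4 + 4 = 8)
c = -71/56 (c = (-20 - 1*(-17))/8 + 50/(-56) = (-20 + 17)*(⅛) + 50*(-1/56) = -3*⅛ - 25/28 = -3/8 - 25/28 = -71/56 ≈ -1.2679)
(c + 73)*(37/110) = (-71/56 + 73)*(37/110) = 4017*(37*(1/110))/56 = (4017/56)*(37/110) = 148629/6160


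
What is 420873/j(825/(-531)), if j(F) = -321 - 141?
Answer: -140291/154 ≈ -910.98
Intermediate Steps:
j(F) = -462
420873/j(825/(-531)) = 420873/(-462) = 420873*(-1/462) = -140291/154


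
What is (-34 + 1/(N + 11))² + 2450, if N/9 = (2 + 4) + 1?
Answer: 19741425/5476 ≈ 3605.1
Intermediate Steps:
N = 63 (N = 9*((2 + 4) + 1) = 9*(6 + 1) = 9*7 = 63)
(-34 + 1/(N + 11))² + 2450 = (-34 + 1/(63 + 11))² + 2450 = (-34 + 1/74)² + 2450 = (-2515/74)² + 2450 = 6325225/5476 + 2450 = 19741425/5476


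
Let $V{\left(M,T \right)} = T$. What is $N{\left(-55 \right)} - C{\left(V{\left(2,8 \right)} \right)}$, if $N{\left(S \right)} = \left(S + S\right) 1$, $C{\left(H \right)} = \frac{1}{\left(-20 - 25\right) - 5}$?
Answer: $- \frac{5499}{50} \approx -109.98$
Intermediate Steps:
$C{\left(H \right)} = - \frac{1}{50}$ ($C{\left(H \right)} = \frac{1}{\left(-20 - 25\right) - 5} = \frac{1}{-45 - 5} = \frac{1}{-50} = - \frac{1}{50}$)
$N{\left(S \right)} = 2 S$ ($N{\left(S \right)} = 2 S 1 = 2 S$)
$N{\left(-55 \right)} - C{\left(V{\left(2,8 \right)} \right)} = 2 \left(-55\right) - - \frac{1}{50} = -110 + \frac{1}{50} = - \frac{5499}{50}$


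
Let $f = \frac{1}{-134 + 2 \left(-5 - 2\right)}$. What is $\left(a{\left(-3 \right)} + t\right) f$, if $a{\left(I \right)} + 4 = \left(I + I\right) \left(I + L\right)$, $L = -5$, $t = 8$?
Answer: $- \frac{13}{37} \approx -0.35135$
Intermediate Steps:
$a{\left(I \right)} = -4 + 2 I \left(-5 + I\right)$ ($a{\left(I \right)} = -4 + \left(I + I\right) \left(I - 5\right) = -4 + 2 I \left(-5 + I\right)$)
$f = - \frac{1}{148}$ ($f = \frac{1}{-134 + 2 \left(-7\right)} = \frac{1}{-134 - 14} = \frac{1}{-148} = - \frac{1}{148} \approx -0.0067568$)
$\left(a{\left(-3 \right)} + t\right) f = \left(\left(-4 - -30 + 2 \left(-3\right)^{2}\right) + 8\right) \left(- \frac{1}{148}\right) = \left(\left(-4 + 30 + 2 \cdot 9\right) + 8\right) \left(- \frac{1}{148}\right) = \left(\left(-4 + 30 + 18\right) + 8\right) \left(- \frac{1}{148}\right) = \left(44 + 8\right) \left(- \frac{1}{148}\right) = 52 \left(- \frac{1}{148}\right) = - \frac{13}{37}$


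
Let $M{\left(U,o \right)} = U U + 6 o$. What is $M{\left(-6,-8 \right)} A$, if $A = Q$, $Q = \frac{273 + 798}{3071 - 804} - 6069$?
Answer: $\frac{165088224}{2267} \approx 72822.0$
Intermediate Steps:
$M{\left(U,o \right)} = U^{2} + 6 o$
$Q = - \frac{13757352}{2267}$ ($Q = \frac{1071}{2267} - 6069 = - \frac{13757352}{2267} \approx -6068.5$)
$A = - \frac{13757352}{2267} \approx -6068.5$
$M{\left(-6,-8 \right)} A = \left(\left(-6\right)^{2} + 6 \left(-8\right)\right) \left(- \frac{13757352}{2267}\right) = \left(36 - 48\right) \left(- \frac{13757352}{2267}\right) = \left(-12\right) \left(- \frac{13757352}{2267}\right) = \frac{165088224}{2267}$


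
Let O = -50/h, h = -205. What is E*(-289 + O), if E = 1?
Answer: -11839/41 ≈ -288.76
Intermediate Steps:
O = 10/41 (O = -50/(-205) = -50*(-1/205) = 10/41 ≈ 0.24390)
E*(-289 + O) = 1*(-289 + 10/41) = 1*(-11839/41) = -11839/41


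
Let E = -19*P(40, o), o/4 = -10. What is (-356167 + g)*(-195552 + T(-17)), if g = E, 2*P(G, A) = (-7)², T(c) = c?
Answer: 139492522785/2 ≈ 6.9746e+10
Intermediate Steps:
o = -40 (o = 4*(-10) = -40)
P(G, A) = 49/2 (P(G, A) = (½)*(-7)² = (½)*49 = 49/2)
E = -931/2 (E = -19*49/2 = -931/2 ≈ -465.50)
g = -931/2 ≈ -465.50
(-356167 + g)*(-195552 + T(-17)) = (-356167 - 931/2)*(-195552 - 17) = -713265/2*(-195569) = 139492522785/2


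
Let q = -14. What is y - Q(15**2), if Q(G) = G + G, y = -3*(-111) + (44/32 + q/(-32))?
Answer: -1843/16 ≈ -115.19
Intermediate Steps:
y = 5357/16 (y = -3*(-111) + (44/32 - 14/(-32)) = 333 + (44*(1/32) - 14*(-1/32)) = 333 + (11/8 + 7/16) = 333 + 29/16 = 5357/16 ≈ 334.81)
Q(G) = 2*G
y - Q(15**2) = 5357/16 - 2*15**2 = 5357/16 - 2*225 = 5357/16 - 1*450 = 5357/16 - 450 = -1843/16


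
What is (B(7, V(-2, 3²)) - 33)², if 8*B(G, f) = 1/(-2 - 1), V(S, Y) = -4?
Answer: 628849/576 ≈ 1091.8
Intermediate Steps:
B(G, f) = -1/24 (B(G, f) = 1/(8*(-2 - 1)) = (⅛)/(-3) = (⅛)*(-⅓) = -1/24)
(B(7, V(-2, 3²)) - 33)² = (-1/24 - 33)² = (-793/24)² = 628849/576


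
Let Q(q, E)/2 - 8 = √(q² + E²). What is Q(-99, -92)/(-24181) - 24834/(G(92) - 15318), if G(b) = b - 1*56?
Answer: 100044407/61589007 - 2*√18265/24181 ≈ 1.6132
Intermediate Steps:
G(b) = -56 + b (G(b) = b - 56 = -56 + b)
Q(q, E) = 16 + 2*√(E² + q²) (Q(q, E) = 16 + 2*√(q² + E²) = 16 + 2*√(E² + q²))
Q(-99, -92)/(-24181) - 24834/(G(92) - 15318) = (16 + 2*√((-92)² + (-99)²))/(-24181) - 24834/((-56 + 92) - 15318) = (16 + 2*√(8464 + 9801))*(-1/24181) - 24834/(36 - 15318) = (16 + 2*√18265)*(-1/24181) - 24834/(-15282) = (-16/24181 - 2*√18265/24181) - 24834*(-1/15282) = (-16/24181 - 2*√18265/24181) + 4139/2547 = 100044407/61589007 - 2*√18265/24181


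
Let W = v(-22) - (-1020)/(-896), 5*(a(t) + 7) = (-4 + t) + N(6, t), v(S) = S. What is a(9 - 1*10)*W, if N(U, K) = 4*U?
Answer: 5183/70 ≈ 74.043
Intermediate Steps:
a(t) = -3 + t/5 (a(t) = -7 + ((-4 + t) + 4*6)/5 = -7 + ((-4 + t) + 24)/5 = -7 + (20 + t)/5 = -7 + (4 + t/5) = -3 + t/5)
W = -5183/224 (W = -22 - (-1020)/(-896) = -22 - (-1020)*(-1)/896 = -22 - 1*255/224 = -22 - 255/224 = -5183/224 ≈ -23.138)
a(9 - 1*10)*W = (-3 + (9 - 1*10)/5)*(-5183/224) = (-3 + (9 - 10)/5)*(-5183/224) = (-3 + (⅕)*(-1))*(-5183/224) = (-3 - ⅕)*(-5183/224) = -16/5*(-5183/224) = 5183/70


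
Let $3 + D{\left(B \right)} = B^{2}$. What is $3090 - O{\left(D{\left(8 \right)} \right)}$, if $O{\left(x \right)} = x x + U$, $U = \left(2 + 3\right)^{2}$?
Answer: $-656$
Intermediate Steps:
$D{\left(B \right)} = -3 + B^{2}$
$U = 25$ ($U = 5^{2} = 25$)
$O{\left(x \right)} = 25 + x^{2}$ ($O{\left(x \right)} = x x + 25 = x^{2} + 25 = 25 + x^{2}$)
$3090 - O{\left(D{\left(8 \right)} \right)} = 3090 - \left(25 + \left(-3 + 8^{2}\right)^{2}\right) = 3090 - \left(25 + \left(-3 + 64\right)^{2}\right) = 3090 - \left(25 + 61^{2}\right) = 3090 - \left(25 + 3721\right) = 3090 - 3746 = -656$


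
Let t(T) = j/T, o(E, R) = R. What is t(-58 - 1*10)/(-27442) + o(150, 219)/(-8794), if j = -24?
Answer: -51109665/2051262058 ≈ -0.024916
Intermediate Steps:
t(T) = -24/T
t(-58 - 1*10)/(-27442) + o(150, 219)/(-8794) = -24/(-58 - 1*10)/(-27442) + 219/(-8794) = -24/(-58 - 10)*(-1/27442) + 219*(-1/8794) = -24/(-68)*(-1/27442) - 219/8794 = -24*(-1/68)*(-1/27442) - 219/8794 = (6/17)*(-1/27442) - 219/8794 = -3/233257 - 219/8794 = -51109665/2051262058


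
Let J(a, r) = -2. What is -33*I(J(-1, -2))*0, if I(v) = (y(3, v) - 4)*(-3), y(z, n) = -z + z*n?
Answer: 0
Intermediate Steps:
y(z, n) = -z + n*z
I(v) = 21 - 9*v (I(v) = (3*(-1 + v) - 4)*(-3) = ((-3 + 3*v) - 4)*(-3) = (-7 + 3*v)*(-3) = 21 - 9*v)
-33*I(J(-1, -2))*0 = -33*(21 - 9*(-2))*0 = -33*(21 + 18)*0 = -33*39*0 = -1287*0 = 0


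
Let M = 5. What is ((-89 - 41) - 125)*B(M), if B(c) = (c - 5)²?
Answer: 0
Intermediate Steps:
B(c) = (-5 + c)²
((-89 - 41) - 125)*B(M) = ((-89 - 41) - 125)*(-5 + 5)² = (-130 - 125)*0² = -255*0 = 0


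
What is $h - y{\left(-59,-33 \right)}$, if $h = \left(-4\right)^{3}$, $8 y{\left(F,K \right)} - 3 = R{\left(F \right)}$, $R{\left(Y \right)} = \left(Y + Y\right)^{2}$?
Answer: $- \frac{14439}{8} \approx -1804.9$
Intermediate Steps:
$R{\left(Y \right)} = 4 Y^{2}$ ($R{\left(Y \right)} = \left(2 Y\right)^{2} = 4 Y^{2}$)
$y{\left(F,K \right)} = \frac{3}{8} + \frac{F^{2}}{2}$ ($y{\left(F,K \right)} = \frac{3}{8} + \frac{4 F^{2}}{8} = \frac{3}{8} + \frac{F^{2}}{2}$)
$h = -64$
$h - y{\left(-59,-33 \right)} = -64 - \left(\frac{3}{8} + \frac{\left(-59\right)^{2}}{2}\right) = -64 - \left(\frac{3}{8} + \frac{1}{2} \cdot 3481\right) = -64 - \left(\frac{3}{8} + \frac{3481}{2}\right) = -64 - \frac{13927}{8} = - \frac{14439}{8}$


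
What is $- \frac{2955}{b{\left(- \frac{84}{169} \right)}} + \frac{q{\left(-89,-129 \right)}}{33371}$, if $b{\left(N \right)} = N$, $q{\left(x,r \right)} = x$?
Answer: $\frac{5555101023}{934388} \approx 5945.2$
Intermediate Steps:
$- \frac{2955}{b{\left(- \frac{84}{169} \right)}} + \frac{q{\left(-89,-129 \right)}}{33371} = - \frac{2955}{\left(-84\right) \frac{1}{169}} - \frac{89}{33371} = - \frac{2955}{- \frac{84}{169}} - \frac{89}{33371} = \left(-2955\right) \left(- \frac{169}{84}\right) - \frac{89}{33371} = \frac{166465}{28} - \frac{89}{33371} = \frac{5555101023}{934388}$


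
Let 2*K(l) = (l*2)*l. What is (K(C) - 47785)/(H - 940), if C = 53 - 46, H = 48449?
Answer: -47736/47509 ≈ -1.0048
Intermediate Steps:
C = 7
K(l) = l² (K(l) = ((l*2)*l)/2 = ((2*l)*l)/2 = (2*l²)/2 = l²)
(K(C) - 47785)/(H - 940) = (7² - 47785)/(48449 - 940) = (49 - 47785)/47509 = -47736*1/47509 = -47736/47509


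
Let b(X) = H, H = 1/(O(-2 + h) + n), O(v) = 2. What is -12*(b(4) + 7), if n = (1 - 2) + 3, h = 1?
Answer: -87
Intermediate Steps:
n = 2 (n = -1 + 3 = 2)
H = ¼ (H = 1/(2 + 2) = 1/4 = ¼ ≈ 0.25000)
b(X) = ¼
-12*(b(4) + 7) = -12*(¼ + 7) = -12*29/4 = -87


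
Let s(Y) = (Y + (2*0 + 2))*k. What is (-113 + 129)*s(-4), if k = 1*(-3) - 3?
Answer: 192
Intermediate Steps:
k = -6 (k = -3 - 3 = -6)
s(Y) = -12 - 6*Y (s(Y) = (Y + (2*0 + 2))*(-6) = (Y + (0 + 2))*(-6) = (Y + 2)*(-6) = (2 + Y)*(-6) = -12 - 6*Y)
(-113 + 129)*s(-4) = (-113 + 129)*(-12 - 6*(-4)) = 16*(-12 + 24) = 16*12 = 192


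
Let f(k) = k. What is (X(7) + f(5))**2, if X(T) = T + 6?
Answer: 324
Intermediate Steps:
X(T) = 6 + T
(X(7) + f(5))**2 = ((6 + 7) + 5)**2 = (13 + 5)**2 = 18**2 = 324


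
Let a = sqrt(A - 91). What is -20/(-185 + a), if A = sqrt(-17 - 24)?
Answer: 20/(185 - sqrt(-91 + I*sqrt(41))) ≈ 0.10802 + 0.0055833*I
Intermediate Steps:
A = I*sqrt(41) (A = sqrt(-41) = I*sqrt(41) ≈ 6.4031*I)
a = sqrt(-91 + I*sqrt(41)) (a = sqrt(I*sqrt(41) - 91) = sqrt(-91 + I*sqrt(41)) ≈ 0.33541 + 9.5453*I)
-20/(-185 + a) = -20/(-185 + sqrt(-91 + I*sqrt(41)))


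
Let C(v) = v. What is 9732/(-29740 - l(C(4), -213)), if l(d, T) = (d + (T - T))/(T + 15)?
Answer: -481734/1472129 ≈ -0.32724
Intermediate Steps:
l(d, T) = d/(15 + T) (l(d, T) = (d + 0)/(15 + T) = d/(15 + T))
9732/(-29740 - l(C(4), -213)) = 9732/(-29740 - 4/(15 - 213)) = 9732/(-29740 - 4/(-198)) = 9732/(-29740 - 4*(-1)/198) = 9732/(-29740 - 1*(-2/99)) = 9732/(-29740 + 2/99) = 9732/(-2944258/99) = 9732*(-99/2944258) = -481734/1472129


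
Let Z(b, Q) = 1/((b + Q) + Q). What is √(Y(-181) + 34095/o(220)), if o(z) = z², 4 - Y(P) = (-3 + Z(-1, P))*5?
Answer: √8589255/660 ≈ 4.4405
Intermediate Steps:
Z(b, Q) = 1/(b + 2*Q) (Z(b, Q) = 1/((Q + b) + Q) = 1/(b + 2*Q))
Y(P) = 19 - 5/(-1 + 2*P) (Y(P) = 4 - (-3 + 1/(-1 + 2*P))*5 = 4 - (-15 + 5/(-1 + 2*P)) = 4 + (15 - 5/(-1 + 2*P)) = 19 - 5/(-1 + 2*P))
√(Y(-181) + 34095/o(220)) = √(2*(-12 + 19*(-181))/(-1 + 2*(-181)) + 34095/(220²)) = √(2*(-12 - 3439)/(-1 - 362) + 34095/48400) = √(2*(-3451)/(-363) + 34095*(1/48400)) = √(2*(-1/363)*(-3451) + 6819/9680) = √(6902/363 + 6819/9680) = √(572617/29040) = √8589255/660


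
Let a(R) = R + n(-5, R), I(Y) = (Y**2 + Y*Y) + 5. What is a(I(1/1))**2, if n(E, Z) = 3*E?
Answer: 64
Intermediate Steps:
I(Y) = 5 + 2*Y**2 (I(Y) = (Y**2 + Y**2) + 5 = 2*Y**2 + 5 = 5 + 2*Y**2)
a(R) = -15 + R (a(R) = R + 3*(-5) = R - 15 = -15 + R)
a(I(1/1))**2 = (-15 + (5 + 2*(1/1)**2))**2 = (-15 + (5 + 2*1**2))**2 = (-15 + (5 + 2*1))**2 = (-15 + (5 + 2))**2 = (-15 + 7)**2 = (-8)**2 = 64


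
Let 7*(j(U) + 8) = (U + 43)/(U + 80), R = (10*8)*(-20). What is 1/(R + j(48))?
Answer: -128/205811 ≈ -0.00062193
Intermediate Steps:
R = -1600 (R = 80*(-20) = -1600)
j(U) = -8 + (43 + U)/(7*(80 + U)) (j(U) = -8 + ((U + 43)/(U + 80))/7 = -8 + ((43 + U)/(80 + U))/7 = -8 + (43 + U)/(7*(80 + U)))
1/(R + j(48)) = 1/(-1600 + (-4437 - 55*48)/(7*(80 + 48))) = 1/(-1600 + (⅐)*(-4437 - 2640)/128) = 1/(-1600 + (⅐)*(1/128)*(-7077)) = 1/(-1600 - 1011/128) = 1/(-205811/128) = -128/205811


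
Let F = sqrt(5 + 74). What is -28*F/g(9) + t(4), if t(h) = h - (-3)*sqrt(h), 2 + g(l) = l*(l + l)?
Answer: 10 - 7*sqrt(79)/40 ≈ 8.4446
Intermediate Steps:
F = sqrt(79) ≈ 8.8882
g(l) = -2 + 2*l**2 (g(l) = -2 + l*(l + l) = -2 + l*(2*l) = -2 + 2*l**2)
t(h) = h + 3*sqrt(h)
-28*F/g(9) + t(4) = -28*sqrt(79)/(-2 + 2*9**2) + (4 + 3*sqrt(4)) = -28*sqrt(79)/(-2 + 2*81) + (4 + 3*2) = -28*sqrt(79)/(-2 + 162) + (4 + 6) = -28*sqrt(79)/160 + 10 = -7*sqrt(79)/40 + 10 = 10 - 7*sqrt(79)/40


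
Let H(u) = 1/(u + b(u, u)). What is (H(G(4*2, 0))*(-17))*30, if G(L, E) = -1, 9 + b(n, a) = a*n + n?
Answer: 51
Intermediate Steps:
b(n, a) = -9 + n + a*n (b(n, a) = -9 + (a*n + n) = -9 + (n + a*n) = -9 + n + a*n)
H(u) = 1/(-9 + u² + 2*u) (H(u) = 1/(u + (-9 + u + u*u)) = 1/(u + (-9 + u + u²)) = 1/(-9 + u² + 2*u))
(H(G(4*2, 0))*(-17))*30 = (-17/(-9 + (-1)² + 2*(-1)))*30 = (-17/(-9 + 1 - 2))*30 = (-17/(-10))*30 = -⅒*(-17)*30 = (17/10)*30 = 51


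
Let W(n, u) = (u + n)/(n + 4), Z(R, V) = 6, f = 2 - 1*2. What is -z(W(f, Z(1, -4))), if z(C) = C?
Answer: -3/2 ≈ -1.5000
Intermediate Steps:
f = 0 (f = 2 - 2 = 0)
W(n, u) = (n + u)/(4 + n)
-z(W(f, Z(1, -4))) = -(0 + 6)/(4 + 0) = -6/4 = -1*3/2 = -3/2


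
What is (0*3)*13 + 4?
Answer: 4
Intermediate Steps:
(0*3)*13 + 4 = 0*13 + 4 = 0 + 4 = 4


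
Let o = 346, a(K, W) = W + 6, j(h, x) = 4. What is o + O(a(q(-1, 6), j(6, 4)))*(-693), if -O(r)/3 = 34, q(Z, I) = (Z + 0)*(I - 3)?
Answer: 71032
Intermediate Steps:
q(Z, I) = Z*(-3 + I)
a(K, W) = 6 + W
O(r) = -102 (O(r) = -3*34 = -102)
o + O(a(q(-1, 6), j(6, 4)))*(-693) = 346 - 102*(-693) = 346 + 70686 = 71032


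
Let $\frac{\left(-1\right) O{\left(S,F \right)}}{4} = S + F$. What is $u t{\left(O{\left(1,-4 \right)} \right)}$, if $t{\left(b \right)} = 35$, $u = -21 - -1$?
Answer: $-700$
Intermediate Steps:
$O{\left(S,F \right)} = - 4 F - 4 S$ ($O{\left(S,F \right)} = - 4 \left(S + F\right) = - 4 \left(F + S\right) = - 4 F - 4 S$)
$u = -20$ ($u = -21 + 1 = -20$)
$u t{\left(O{\left(1,-4 \right)} \right)} = \left(-20\right) 35 = -700$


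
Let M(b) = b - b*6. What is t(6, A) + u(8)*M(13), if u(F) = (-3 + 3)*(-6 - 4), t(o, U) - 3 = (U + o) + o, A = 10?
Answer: 25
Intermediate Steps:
t(o, U) = 3 + U + 2*o (t(o, U) = 3 + ((U + o) + o) = 3 + (U + 2*o) = 3 + U + 2*o)
M(b) = -5*b (M(b) = b - 6*b = -5*b)
u(F) = 0 (u(F) = 0*(-10) = 0)
t(6, A) + u(8)*M(13) = (3 + 10 + 2*6) + 0*(-5*13) = (3 + 10 + 12) + 0*(-65) = 25 + 0 = 25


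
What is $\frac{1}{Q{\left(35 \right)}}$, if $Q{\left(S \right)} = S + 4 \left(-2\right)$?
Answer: $\frac{1}{27} \approx 0.037037$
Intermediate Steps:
$Q{\left(S \right)} = -8 + S$ ($Q{\left(S \right)} = S - 8 = -8 + S$)
$\frac{1}{Q{\left(35 \right)}} = \frac{1}{-8 + 35} = \frac{1}{27}$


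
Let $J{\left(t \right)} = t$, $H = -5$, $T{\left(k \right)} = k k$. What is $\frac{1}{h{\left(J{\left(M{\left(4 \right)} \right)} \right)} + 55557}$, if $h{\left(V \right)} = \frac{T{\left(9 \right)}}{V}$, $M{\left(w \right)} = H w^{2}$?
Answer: $\frac{80}{4444479} \approx 1.8 \cdot 10^{-5}$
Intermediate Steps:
$T{\left(k \right)} = k^{2}$
$M{\left(w \right)} = - 5 w^{2}$
$h{\left(V \right)} = \frac{81}{V}$ ($h{\left(V \right)} = \frac{9^{2}}{V} = \frac{81}{V}$)
$\frac{1}{h{\left(J{\left(M{\left(4 \right)} \right)} \right)} + 55557} = \frac{1}{\frac{81}{\left(-5\right) 4^{2}} + 55557} = \frac{1}{\frac{81}{\left(-5\right) 16} + 55557} = \frac{1}{\frac{81}{-80} + 55557} = \frac{1}{81 \left(- \frac{1}{80}\right) + 55557} = \frac{1}{- \frac{81}{80} + 55557} = \frac{1}{\frac{4444479}{80}} = \frac{80}{4444479}$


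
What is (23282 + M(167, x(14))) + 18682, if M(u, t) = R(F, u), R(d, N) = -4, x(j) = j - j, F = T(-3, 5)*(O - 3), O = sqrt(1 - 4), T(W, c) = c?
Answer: 41960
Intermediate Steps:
O = I*sqrt(3) (O = sqrt(-3) = I*sqrt(3) ≈ 1.732*I)
F = -15 + 5*I*sqrt(3) (F = 5*(I*sqrt(3) - 3) = 5*(-3 + I*sqrt(3)) = -15 + 5*I*sqrt(3) ≈ -15.0 + 8.6602*I)
x(j) = 0
M(u, t) = -4
(23282 + M(167, x(14))) + 18682 = (23282 - 4) + 18682 = 23278 + 18682 = 41960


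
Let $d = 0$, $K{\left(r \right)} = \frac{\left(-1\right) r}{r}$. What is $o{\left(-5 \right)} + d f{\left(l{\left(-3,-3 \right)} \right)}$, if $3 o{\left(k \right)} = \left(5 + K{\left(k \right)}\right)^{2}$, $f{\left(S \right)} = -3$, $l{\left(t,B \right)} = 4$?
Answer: $\frac{16}{3} \approx 5.3333$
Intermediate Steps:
$K{\left(r \right)} = -1$
$o{\left(k \right)} = \frac{16}{3}$ ($o{\left(k \right)} = \frac{\left(5 - 1\right)^{2}}{3} = \frac{4^{2}}{3} = \frac{1}{3} \cdot 16 = \frac{16}{3}$)
$o{\left(-5 \right)} + d f{\left(l{\left(-3,-3 \right)} \right)} = \frac{16}{3} + 0 \left(-3\right) = \frac{16}{3} + 0 = \frac{16}{3}$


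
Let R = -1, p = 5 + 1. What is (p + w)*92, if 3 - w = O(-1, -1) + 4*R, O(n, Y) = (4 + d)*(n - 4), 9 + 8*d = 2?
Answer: 5267/2 ≈ 2633.5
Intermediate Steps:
d = -7/8 (d = -9/8 + (1/8)*2 = -9/8 + 1/4 = -7/8 ≈ -0.87500)
O(n, Y) = -25/2 + 25*n/8 (O(n, Y) = (4 - 7/8)*(n - 4) = 25*(-4 + n)/8 = -25/2 + 25*n/8)
p = 6
w = 181/8 (w = 3 - ((-25/2 + (25/8)*(-1)) + 4*(-1)) = 3 - ((-25/2 - 25/8) - 4) = 3 - (-125/8 - 4) = 3 - 1*(-157/8) = 3 + 157/8 = 181/8 ≈ 22.625)
(p + w)*92 = (6 + 181/8)*92 = (229/8)*92 = 5267/2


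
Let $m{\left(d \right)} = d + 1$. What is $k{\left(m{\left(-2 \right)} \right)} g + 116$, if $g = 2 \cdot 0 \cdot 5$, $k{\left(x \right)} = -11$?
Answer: $116$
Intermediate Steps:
$m{\left(d \right)} = 1 + d$
$g = 0$ ($g = 0 \cdot 5 = 0$)
$k{\left(m{\left(-2 \right)} \right)} g + 116 = \left(-11\right) 0 + 116 = 0 + 116 = 116$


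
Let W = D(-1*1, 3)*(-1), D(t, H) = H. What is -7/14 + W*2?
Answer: -13/2 ≈ -6.5000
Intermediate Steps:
W = -3 (W = 3*(-1) = -3)
-7/14 + W*2 = -7/14 - 3*2 = -7*1/14 - 6 = -½ - 6 = -13/2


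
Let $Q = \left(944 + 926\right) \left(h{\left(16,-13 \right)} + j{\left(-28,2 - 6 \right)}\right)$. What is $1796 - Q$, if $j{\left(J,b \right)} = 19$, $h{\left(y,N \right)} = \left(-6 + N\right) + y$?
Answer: $-28124$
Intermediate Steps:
$h{\left(y,N \right)} = -6 + N + y$
$Q = 29920$ ($Q = \left(944 + 926\right) \left(\left(-6 - 13 + 16\right) + 19\right) = 1870 \left(-3 + 19\right) = 1870 \cdot 16 = 29920$)
$1796 - Q = 1796 - 29920 = -28124$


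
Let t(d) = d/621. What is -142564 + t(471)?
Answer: -29510591/207 ≈ -1.4256e+5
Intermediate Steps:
t(d) = d/621
-142564 + t(471) = -142564 + (1/621)*471 = -142564 + 157/207 = -29510591/207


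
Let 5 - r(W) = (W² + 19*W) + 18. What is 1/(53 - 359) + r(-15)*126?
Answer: 1812131/306 ≈ 5922.0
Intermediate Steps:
r(W) = -13 - W² - 19*W (r(W) = 5 - ((W² + 19*W) + 18) = 5 - (18 + W² + 19*W) = 5 + (-18 - W² - 19*W) = -13 - W² - 19*W)
1/(53 - 359) + r(-15)*126 = 1/(53 - 359) + (-13 - 1*(-15)² - 19*(-15))*126 = 1/(-306) + (-13 - 1*225 + 285)*126 = -1/306 + (-13 - 225 + 285)*126 = -1/306 + 47*126 = -1/306 + 5922 = 1812131/306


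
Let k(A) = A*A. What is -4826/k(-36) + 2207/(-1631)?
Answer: -5365739/1056888 ≈ -5.0769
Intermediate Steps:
k(A) = A²
-4826/k(-36) + 2207/(-1631) = -4826/((-36)²) + 2207/(-1631) = -4826/1296 + 2207*(-1/1631) = -4826*1/1296 - 2207/1631 = -2413/648 - 2207/1631 = -5365739/1056888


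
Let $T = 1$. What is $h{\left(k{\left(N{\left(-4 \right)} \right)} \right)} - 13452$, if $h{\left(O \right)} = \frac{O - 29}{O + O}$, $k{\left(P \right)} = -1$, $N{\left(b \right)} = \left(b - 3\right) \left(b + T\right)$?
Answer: $-13437$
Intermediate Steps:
$N{\left(b \right)} = \left(1 + b\right) \left(-3 + b\right)$ ($N{\left(b \right)} = \left(b - 3\right) \left(b + 1\right) = \left(-3 + b\right) \left(1 + b\right) = \left(1 + b\right) \left(-3 + b\right)$)
$h{\left(O \right)} = \frac{-29 + O}{2 O}$
$h{\left(k{\left(N{\left(-4 \right)} \right)} \right)} - 13452 = \frac{-29 - 1}{2 \left(-1\right)} - 13452 = \frac{1}{2} \left(-1\right) \left(-30\right) - 13452 = 15 - 13452 = -13437$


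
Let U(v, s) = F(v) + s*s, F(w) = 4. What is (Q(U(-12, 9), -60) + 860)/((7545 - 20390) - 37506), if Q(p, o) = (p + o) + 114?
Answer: -999/50351 ≈ -0.019841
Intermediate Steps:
U(v, s) = 4 + s² (U(v, s) = 4 + s*s = 4 + s²)
Q(p, o) = 114 + o + p (Q(p, o) = (o + p) + 114 = 114 + o + p)
(Q(U(-12, 9), -60) + 860)/((7545 - 20390) - 37506) = ((114 - 60 + (4 + 9²)) + 860)/((7545 - 20390) - 37506) = ((114 - 60 + (4 + 81)) + 860)/(-12845 - 37506) = ((114 - 60 + 85) + 860)/(-50351) = (139 + 860)*(-1/50351) = 999*(-1/50351) = -999/50351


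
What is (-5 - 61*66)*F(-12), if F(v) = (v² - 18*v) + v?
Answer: -1402788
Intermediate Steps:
F(v) = v² - 17*v
(-5 - 61*66)*F(-12) = (-5 - 61*66)*(-12*(-17 - 12)) = (-5 - 4026)*(-12*(-29)) = -4031*348 = -1402788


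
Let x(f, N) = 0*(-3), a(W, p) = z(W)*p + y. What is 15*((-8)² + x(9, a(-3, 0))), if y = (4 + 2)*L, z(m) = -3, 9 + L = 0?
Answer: 960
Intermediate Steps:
L = -9 (L = -9 + 0 = -9)
y = -54 (y = (4 + 2)*(-9) = 6*(-9) = -54)
a(W, p) = -54 - 3*p (a(W, p) = -3*p - 54 = -54 - 3*p)
x(f, N) = 0
15*((-8)² + x(9, a(-3, 0))) = 15*((-8)² + 0) = 15*(64 + 0) = 15*64 = 960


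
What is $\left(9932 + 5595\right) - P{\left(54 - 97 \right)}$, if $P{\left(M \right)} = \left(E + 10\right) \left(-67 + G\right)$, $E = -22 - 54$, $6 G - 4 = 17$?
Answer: $11336$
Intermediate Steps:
$G = \frac{7}{2}$ ($G = \frac{2}{3} + \frac{1}{6} \cdot 17 = \frac{2}{3} + \frac{17}{6} = \frac{7}{2} \approx 3.5$)
$E = -76$
$P{\left(M \right)} = 4191$ ($P{\left(M \right)} = \left(-76 + 10\right) \left(-67 + \frac{7}{2}\right) = \left(-66\right) \left(- \frac{127}{2}\right) = 4191$)
$\left(9932 + 5595\right) - P{\left(54 - 97 \right)} = \left(9932 + 5595\right) - 4191 = 15527 - 4191 = 11336$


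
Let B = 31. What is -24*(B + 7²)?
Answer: -1920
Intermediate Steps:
-24*(B + 7²) = -24*(31 + 7²) = -24*(31 + 49) = -24*80 = -1920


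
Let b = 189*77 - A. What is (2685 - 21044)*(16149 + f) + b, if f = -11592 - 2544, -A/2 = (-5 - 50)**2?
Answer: -36936064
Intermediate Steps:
A = -6050 (A = -2*(-5 - 50)**2 = -2*(-55)**2 = -2*3025 = -6050)
b = 20603 (b = 189*77 - 1*(-6050) = 14553 + 6050 = 20603)
f = -14136
(2685 - 21044)*(16149 + f) + b = (2685 - 21044)*(16149 - 14136) + 20603 = -18359*2013 + 20603 = -36956667 + 20603 = -36936064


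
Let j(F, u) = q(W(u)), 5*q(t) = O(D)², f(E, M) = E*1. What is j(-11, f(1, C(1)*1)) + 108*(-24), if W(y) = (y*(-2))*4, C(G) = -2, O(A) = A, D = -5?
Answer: -2587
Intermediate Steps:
f(E, M) = E
W(y) = -8*y (W(y) = -2*y*4 = -8*y)
q(t) = 5 (q(t) = (⅕)*(-5)² = (⅕)*25 = 5)
j(F, u) = 5
j(-11, f(1, C(1)*1)) + 108*(-24) = 5 + 108*(-24) = 5 - 2592 = -2587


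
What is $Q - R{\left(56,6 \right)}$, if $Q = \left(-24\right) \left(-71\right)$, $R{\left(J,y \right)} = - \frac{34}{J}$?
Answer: $\frac{47729}{28} \approx 1704.6$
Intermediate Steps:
$Q = 1704$
$Q - R{\left(56,6 \right)} = 1704 - - \frac{34}{56} = 1704 - \left(-34\right) \frac{1}{56} = 1704 - - \frac{17}{28} = 1704 + \frac{17}{28} = \frac{47729}{28}$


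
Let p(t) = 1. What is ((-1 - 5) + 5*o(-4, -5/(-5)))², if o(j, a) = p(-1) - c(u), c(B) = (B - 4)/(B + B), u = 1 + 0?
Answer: 169/4 ≈ 42.250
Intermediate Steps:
u = 1
c(B) = (-4 + B)/(2*B) (c(B) = (-4 + B)/((2*B)) = (-4 + B)*(1/(2*B)) = (-4 + B)/(2*B))
o(j, a) = 5/2 (o(j, a) = 1 - (-4 + 1)/(2*1) = 1 - (-3)/2 = 1 - 1*(-3/2) = 1 + 3/2 = 5/2)
((-1 - 5) + 5*o(-4, -5/(-5)))² = ((-1 - 5) + 5*(5/2))² = (-6 + 25/2)² = (13/2)² = 169/4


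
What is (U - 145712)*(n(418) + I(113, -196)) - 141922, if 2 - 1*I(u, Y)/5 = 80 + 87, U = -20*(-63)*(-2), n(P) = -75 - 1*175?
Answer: 159207478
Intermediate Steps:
n(P) = -250 (n(P) = -75 - 175 = -250)
U = -2520 (U = 1260*(-2) = -2520)
I(u, Y) = -825 (I(u, Y) = 10 - 5*(80 + 87) = 10 - 5*167 = 10 - 835 = -825)
(U - 145712)*(n(418) + I(113, -196)) - 141922 = (-2520 - 145712)*(-250 - 825) - 141922 = -148232*(-1075) - 141922 = 159349400 - 141922 = 159207478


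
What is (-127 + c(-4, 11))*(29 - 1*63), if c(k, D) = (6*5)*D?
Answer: -6902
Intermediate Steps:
c(k, D) = 30*D
(-127 + c(-4, 11))*(29 - 1*63) = (-127 + 30*11)*(29 - 1*63) = (-127 + 330)*(29 - 63) = 203*(-34) = -6902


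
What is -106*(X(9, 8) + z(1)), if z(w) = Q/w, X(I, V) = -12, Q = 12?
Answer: 0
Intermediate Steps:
z(w) = 12/w
-106*(X(9, 8) + z(1)) = -106*(-12 + 12/1) = -106*(-12 + 12*1) = -106*(-12 + 12) = -106*0 = 0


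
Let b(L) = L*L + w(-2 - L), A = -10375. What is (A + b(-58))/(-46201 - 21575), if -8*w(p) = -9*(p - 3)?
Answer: 18537/180736 ≈ 0.10256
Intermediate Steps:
w(p) = -27/8 + 9*p/8 (w(p) = -(-9)*(p - 3)/8 = -(-9)*(-3 + p)/8 = -(27 - 9*p)/8 = -27/8 + 9*p/8)
b(L) = -45/8 + L² - 9*L/8 (b(L) = L*L + (-27/8 + 9*(-2 - L)/8) = L² + (-27/8 + (-9/4 - 9*L/8)) = L² + (-45/8 - 9*L/8) = -45/8 + L² - 9*L/8)
(A + b(-58))/(-46201 - 21575) = (-10375 + (-45/8 + (-58)² - 9/8*(-58)))/(-46201 - 21575) = (-10375 + (-45/8 + 3364 + 261/4))/(-67776) = (-10375 + 27389/8)*(-1/67776) = -55611/8*(-1/67776) = 18537/180736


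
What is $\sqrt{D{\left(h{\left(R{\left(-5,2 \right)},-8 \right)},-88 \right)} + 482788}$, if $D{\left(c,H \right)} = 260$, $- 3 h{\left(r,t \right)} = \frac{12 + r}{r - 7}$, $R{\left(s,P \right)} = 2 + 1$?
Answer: $6 \sqrt{13418} \approx 695.02$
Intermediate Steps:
$R{\left(s,P \right)} = 3$
$h{\left(r,t \right)} = - \frac{12 + r}{3 \left(-7 + r\right)}$ ($h{\left(r,t \right)} = - \frac{\left(12 + r\right) \frac{1}{r - 7}}{3} = - \frac{\left(12 + r\right) \frac{1}{-7 + r}}{3} = - \frac{\frac{1}{-7 + r} \left(12 + r\right)}{3} = - \frac{12 + r}{3 \left(-7 + r\right)}$)
$\sqrt{D{\left(h{\left(R{\left(-5,2 \right)},-8 \right)},-88 \right)} + 482788} = \sqrt{260 + 482788} = \sqrt{483048} = 6 \sqrt{13418}$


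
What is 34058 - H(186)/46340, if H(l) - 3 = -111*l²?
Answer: 1582087873/46340 ≈ 34141.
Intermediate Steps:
H(l) = 3 - 111*l²
34058 - H(186)/46340 = 34058 - (3 - 111*186²)/46340 = 34058 - (3 - 111*34596)/46340 = 34058 - (3 - 3840156)/46340 = 34058 - (-3840153)/46340 = 34058 - 1*(-3840153/46340) = 34058 + 3840153/46340 = 1582087873/46340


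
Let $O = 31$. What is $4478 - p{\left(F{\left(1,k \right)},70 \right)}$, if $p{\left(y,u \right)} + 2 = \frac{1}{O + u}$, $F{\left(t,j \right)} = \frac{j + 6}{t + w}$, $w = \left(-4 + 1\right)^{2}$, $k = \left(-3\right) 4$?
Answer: $\frac{452479}{101} \approx 4480.0$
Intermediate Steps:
$k = -12$
$w = 9$ ($w = \left(-3\right)^{2} = 9$)
$F{\left(t,j \right)} = \frac{6 + j}{9 + t}$ ($F{\left(t,j \right)} = \frac{j + 6}{t + 9} = \frac{6 + j}{9 + t}$)
$p{\left(y,u \right)} = -2 + \frac{1}{31 + u}$
$4478 - p{\left(F{\left(1,k \right)},70 \right)} = 4478 - \frac{-61 - 140}{31 + 70} = 4478 - \frac{-61 - 140}{101} = 4478 - \frac{1}{101} \left(-201\right) = 4478 - - \frac{201}{101} = 4478 + \frac{201}{101} = \frac{452479}{101}$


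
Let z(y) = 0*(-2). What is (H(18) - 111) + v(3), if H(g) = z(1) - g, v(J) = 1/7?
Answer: -902/7 ≈ -128.86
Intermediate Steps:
v(J) = ⅐
z(y) = 0
H(g) = -g (H(g) = 0 - g = -g)
(H(18) - 111) + v(3) = (-1*18 - 111) + ⅐ = (-18 - 111) + ⅐ = -129 + ⅐ = -902/7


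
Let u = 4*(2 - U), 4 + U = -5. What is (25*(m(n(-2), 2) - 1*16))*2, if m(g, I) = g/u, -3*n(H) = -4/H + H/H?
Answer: -17625/22 ≈ -801.14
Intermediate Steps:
U = -9 (U = -4 - 5 = -9)
n(H) = -1/3 + 4/(3*H) (n(H) = -(-4/H + H/H)/3 = -(-4/H + 1)/3 = -(1 - 4/H)/3 = -1/3 + 4/(3*H))
u = 44 (u = 4*(2 - 1*(-9)) = 4*(2 + 9) = 4*11 = 44)
m(g, I) = g/44
(25*(m(n(-2), 2) - 1*16))*2 = (25*(((1/3)*(4 - 1*(-2))/(-2))/44 - 1*16))*2 = (25*(((1/3)*(-1/2)*(4 + 2))/44 - 16))*2 = (25*(((1/3)*(-1/2)*6)/44 - 16))*2 = (25*((1/44)*(-1) - 16))*2 = (25*(-1/44 - 16))*2 = (25*(-705/44))*2 = -17625/44*2 = -17625/22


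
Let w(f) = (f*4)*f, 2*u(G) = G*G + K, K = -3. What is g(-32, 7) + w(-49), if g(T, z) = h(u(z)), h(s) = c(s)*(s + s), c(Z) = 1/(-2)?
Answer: 9581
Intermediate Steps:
c(Z) = -½
u(G) = -3/2 + G²/2 (u(G) = (G*G - 3)/2 = (G² - 3)/2 = (-3 + G²)/2 = -3/2 + G²/2)
h(s) = -s (h(s) = -(s + s)/2 = -s)
w(f) = 4*f² (w(f) = (4*f)*f = 4*f²)
g(T, z) = 3/2 - z²/2 (g(T, z) = -(-3/2 + z²/2) = 3/2 - z²/2)
g(-32, 7) + w(-49) = (3/2 - ½*7²) + 4*(-49)² = (3/2 - ½*49) + 4*2401 = (3/2 - 49/2) + 9604 = -23 + 9604 = 9581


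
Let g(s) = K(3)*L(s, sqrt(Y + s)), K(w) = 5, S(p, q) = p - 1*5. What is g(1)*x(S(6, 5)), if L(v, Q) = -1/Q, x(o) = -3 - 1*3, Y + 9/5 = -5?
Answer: -30*I*sqrt(145)/29 ≈ -12.457*I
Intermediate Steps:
Y = -34/5 (Y = -9/5 - 5 = -34/5 ≈ -6.8000)
S(p, q) = -5 + p (S(p, q) = p - 5 = -5 + p)
x(o) = -6 (x(o) = -3 - 3 = -6)
g(s) = -5/sqrt(-34/5 + s) (g(s) = 5*(-1/(sqrt(-34/5 + s))) = 5*(-1/sqrt(-34/5 + s)) = -5/sqrt(-34/5 + s))
g(1)*x(S(6, 5)) = -5*sqrt(5)/sqrt(-34 + 5*1)*(-6) = -5*sqrt(5)/sqrt(-34 + 5)*(-6) = -5*sqrt(5)/sqrt(-29)*(-6) = -5*sqrt(5)*(-I*sqrt(29)/29)*(-6) = (5*I*sqrt(145)/29)*(-6) = -30*I*sqrt(145)/29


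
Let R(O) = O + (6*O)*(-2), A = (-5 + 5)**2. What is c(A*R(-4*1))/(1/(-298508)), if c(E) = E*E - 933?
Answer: 278507964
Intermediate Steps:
A = 0 (A = 0**2 = 0)
R(O) = -11*O (R(O) = O - 12*O = -11*O)
c(E) = -933 + E**2 (c(E) = E**2 - 933 = -933 + E**2)
c(A*R(-4*1))/(1/(-298508)) = (-933 + (0*(-(-44)))**2)/(1/(-298508)) = (-933 + (0*(-11*(-4)))**2)/(-1/298508) = (-933 + (0*44)**2)*(-298508) = (-933 + 0**2)*(-298508) = (-933 + 0)*(-298508) = -933*(-298508) = 278507964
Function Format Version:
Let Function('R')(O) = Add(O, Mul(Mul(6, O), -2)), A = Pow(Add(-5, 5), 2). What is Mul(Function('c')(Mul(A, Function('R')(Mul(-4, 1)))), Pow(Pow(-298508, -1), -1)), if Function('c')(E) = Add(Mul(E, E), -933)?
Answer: 278507964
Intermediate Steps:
A = 0 (A = Pow(0, 2) = 0)
Function('R')(O) = Mul(-11, O) (Function('R')(O) = Add(O, Mul(-12, O)) = Mul(-11, O))
Function('c')(E) = Add(-933, Pow(E, 2)) (Function('c')(E) = Add(Pow(E, 2), -933) = Add(-933, Pow(E, 2)))
Mul(Function('c')(Mul(A, Function('R')(Mul(-4, 1)))), Pow(Pow(-298508, -1), -1)) = Mul(Add(-933, Pow(Mul(0, Mul(-11, Mul(-4, 1))), 2)), Pow(Pow(-298508, -1), -1)) = Mul(Add(-933, Pow(Mul(0, Mul(-11, -4)), 2)), Pow(Rational(-1, 298508), -1)) = Mul(Add(-933, Pow(Mul(0, 44), 2)), -298508) = Mul(Add(-933, Pow(0, 2)), -298508) = Mul(Add(-933, 0), -298508) = Mul(-933, -298508) = 278507964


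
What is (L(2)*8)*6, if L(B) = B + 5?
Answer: 336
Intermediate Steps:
L(B) = 5 + B
(L(2)*8)*6 = ((5 + 2)*8)*6 = (7*8)*6 = 56*6 = 336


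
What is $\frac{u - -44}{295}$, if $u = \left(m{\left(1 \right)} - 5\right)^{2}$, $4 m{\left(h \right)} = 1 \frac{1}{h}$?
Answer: $\frac{213}{944} \approx 0.22564$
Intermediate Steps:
$m{\left(h \right)} = \frac{1}{4 h}$ ($m{\left(h \right)} = \frac{1 \frac{1}{h}}{4} = \frac{1}{4 h}$)
$u = \frac{361}{16}$ ($u = \left(\frac{1}{4 \cdot 1} - 5\right)^{2} = \left(\frac{1}{4} \cdot 1 - 5\right)^{2} = \left(\frac{1}{4} - 5\right)^{2} = \left(- \frac{19}{4}\right)^{2} = \frac{361}{16} \approx 22.563$)
$\frac{u - -44}{295} = \frac{\frac{361}{16} - -44}{295} = \left(\frac{361}{16} + 44\right) \frac{1}{295} = \frac{1065}{16} \cdot \frac{1}{295} = \frac{213}{944}$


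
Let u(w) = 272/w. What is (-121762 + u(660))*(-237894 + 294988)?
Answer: -1147056256228/165 ≈ -6.9519e+9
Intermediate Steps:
(-121762 + u(660))*(-237894 + 294988) = (-121762 + 272/660)*(-237894 + 294988) = (-121762 + 272*(1/660))*57094 = (-121762 + 68/165)*57094 = -20090662/165*57094 = -1147056256228/165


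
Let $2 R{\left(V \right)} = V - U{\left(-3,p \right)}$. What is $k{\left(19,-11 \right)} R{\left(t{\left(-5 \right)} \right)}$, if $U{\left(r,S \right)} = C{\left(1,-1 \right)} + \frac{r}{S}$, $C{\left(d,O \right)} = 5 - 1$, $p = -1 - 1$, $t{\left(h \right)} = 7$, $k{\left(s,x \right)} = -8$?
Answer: $-6$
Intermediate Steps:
$p = -2$ ($p = -1 - 1 = -2$)
$C{\left(d,O \right)} = 4$ ($C{\left(d,O \right)} = 5 - 1 = 4$)
$U{\left(r,S \right)} = 4 + \frac{r}{S}$
$R{\left(V \right)} = - \frac{11}{4} + \frac{V}{2}$ ($R{\left(V \right)} = \frac{V - \left(4 - \frac{3}{-2}\right)}{2} = \frac{V - \left(4 - - \frac{3}{2}\right)}{2} = \frac{V - \left(4 + \frac{3}{2}\right)}{2} = \frac{V - \frac{11}{2}}{2} = \frac{- \frac{11}{2} + V}{2} = - \frac{11}{4} + \frac{V}{2}$)
$k{\left(19,-11 \right)} R{\left(t{\left(-5 \right)} \right)} = - 8 \left(- \frac{11}{4} + \frac{1}{2} \cdot 7\right) = - 8 \left(- \frac{11}{4} + \frac{7}{2}\right) = \left(-8\right) \frac{3}{4} = -6$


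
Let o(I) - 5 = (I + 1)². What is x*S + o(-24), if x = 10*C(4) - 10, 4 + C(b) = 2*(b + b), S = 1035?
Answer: 114384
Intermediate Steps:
o(I) = 5 + (1 + I)² (o(I) = 5 + (I + 1)² = 5 + (1 + I)²)
C(b) = -4 + 4*b (C(b) = -4 + 2*(b + b) = -4 + 2*(2*b) = -4 + 4*b)
x = 110 (x = 10*(-4 + 4*4) - 10 = 10*(-4 + 16) - 10 = 10*12 - 10 = 120 - 10 = 110)
x*S + o(-24) = 110*1035 + (5 + (1 - 24)²) = 113850 + (5 + (-23)²) = 113850 + (5 + 529) = 113850 + 534 = 114384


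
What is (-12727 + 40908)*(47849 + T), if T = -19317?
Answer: 804060292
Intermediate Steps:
(-12727 + 40908)*(47849 + T) = (-12727 + 40908)*(47849 - 19317) = 28181*28532 = 804060292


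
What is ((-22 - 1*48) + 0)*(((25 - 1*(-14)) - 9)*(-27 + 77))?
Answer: -105000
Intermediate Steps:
((-22 - 1*48) + 0)*(((25 - 1*(-14)) - 9)*(-27 + 77)) = ((-22 - 48) + 0)*(((25 + 14) - 9)*50) = (-70 + 0)*((39 - 9)*50) = -2100*50 = -70*1500 = -105000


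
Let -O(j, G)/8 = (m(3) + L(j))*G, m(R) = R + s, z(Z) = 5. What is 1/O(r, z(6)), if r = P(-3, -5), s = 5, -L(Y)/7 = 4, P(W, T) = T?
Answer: 1/800 ≈ 0.0012500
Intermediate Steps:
L(Y) = -28 (L(Y) = -7*4 = -28)
m(R) = 5 + R (m(R) = R + 5 = 5 + R)
r = -5
O(j, G) = 160*G (O(j, G) = -8*((5 + 3) - 28)*G = -8*(8 - 28)*G = -(-160)*G = 160*G)
1/O(r, z(6)) = 1/(160*5) = 1/800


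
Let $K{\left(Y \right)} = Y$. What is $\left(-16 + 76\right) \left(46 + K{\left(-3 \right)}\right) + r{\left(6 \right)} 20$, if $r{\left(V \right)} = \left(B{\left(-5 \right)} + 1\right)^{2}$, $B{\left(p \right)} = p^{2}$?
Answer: $16100$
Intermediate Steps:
$r{\left(V \right)} = 676$ ($r{\left(V \right)} = \left(\left(-5\right)^{2} + 1\right)^{2} = \left(25 + 1\right)^{2} = 26^{2} = 676$)
$\left(-16 + 76\right) \left(46 + K{\left(-3 \right)}\right) + r{\left(6 \right)} 20 = \left(-16 + 76\right) \left(46 - 3\right) + 676 \cdot 20 = 60 \cdot 43 + 13520 = 2580 + 13520 = 16100$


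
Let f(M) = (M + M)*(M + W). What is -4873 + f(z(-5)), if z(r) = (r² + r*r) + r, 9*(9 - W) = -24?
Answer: 227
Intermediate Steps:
W = 35/3 (W = 9 - ⅑*(-24) = 9 + 8/3 = 35/3 ≈ 11.667)
z(r) = r + 2*r² (z(r) = (r² + r²) + r = 2*r² + r = r + 2*r²)
f(M) = 2*M*(35/3 + M) (f(M) = (M + M)*(M + 35/3) = (2*M)*(35/3 + M) = 2*M*(35/3 + M))
-4873 + f(z(-5)) = -4873 + 2*(-5*(1 + 2*(-5)))*(35 + 3*(-5*(1 + 2*(-5))))/3 = -4873 + 2*(-5*(1 - 10))*(35 + 3*(-5*(1 - 10)))/3 = -4873 + 2*(-5*(-9))*(35 + 3*(-5*(-9)))/3 = -4873 + (⅔)*45*(35 + 3*45) = -4873 + (⅔)*45*(35 + 135) = -4873 + (⅔)*45*170 = -4873 + 5100 = 227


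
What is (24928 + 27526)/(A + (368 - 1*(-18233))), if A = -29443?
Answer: -26227/5421 ≈ -4.8380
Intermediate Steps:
(24928 + 27526)/(A + (368 - 1*(-18233))) = (24928 + 27526)/(-29443 + (368 - 1*(-18233))) = 52454/(-29443 + (368 + 18233)) = 52454/(-29443 + 18601) = 52454/(-10842) = 52454*(-1/10842) = -26227/5421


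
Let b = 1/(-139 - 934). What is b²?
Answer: 1/1151329 ≈ 8.6856e-7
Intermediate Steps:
b = -1/1073 (b = 1/(-1073) = -1/1073 ≈ -0.00093197)
b² = (-1/1073)² = 1/1151329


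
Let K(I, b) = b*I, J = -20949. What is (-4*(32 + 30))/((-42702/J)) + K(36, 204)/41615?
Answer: -35981828332/296173955 ≈ -121.49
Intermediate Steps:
K(I, b) = I*b
(-4*(32 + 30))/((-42702/J)) + K(36, 204)/41615 = (-4*(32 + 30))/((-42702/(-20949))) + (36*204)/41615 = (-4*62)/((-42702*(-1/20949))) + 7344*(1/41615) = -248/14234/6983 + 7344/41615 = -248*6983/14234 + 7344/41615 = -865892/7117 + 7344/41615 = -35981828332/296173955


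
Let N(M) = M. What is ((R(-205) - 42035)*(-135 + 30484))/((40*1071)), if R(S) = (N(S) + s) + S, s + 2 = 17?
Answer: -128770807/4284 ≈ -30059.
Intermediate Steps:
s = 15 (s = -2 + 17 = 15)
R(S) = 15 + 2*S (R(S) = (S + 15) + S = (15 + S) + S = 15 + 2*S)
((R(-205) - 42035)*(-135 + 30484))/((40*1071)) = (((15 + 2*(-205)) - 42035)*(-135 + 30484))/((40*1071)) = (((15 - 410) - 42035)*30349)/42840 = ((-395 - 42035)*30349)*(1/42840) = -42430*30349*(1/42840) = -1287708070*1/42840 = -128770807/4284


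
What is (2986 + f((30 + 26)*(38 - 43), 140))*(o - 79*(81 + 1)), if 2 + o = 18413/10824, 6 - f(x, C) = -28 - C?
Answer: -27697837265/1353 ≈ -2.0471e+7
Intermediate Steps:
f(x, C) = 34 + C (f(x, C) = 6 - (-28 - C) = 6 + (28 + C) = 34 + C)
o = -3235/10824 (o = -2 + 18413/10824 = -3235/10824 ≈ -0.29887)
(2986 + f((30 + 26)*(38 - 43), 140))*(o - 79*(81 + 1)) = (2986 + (34 + 140))*(-3235/10824 - 79*(81 + 1)) = (2986 + 174)*(-3235/10824 - 79*82) = 3160*(-3235/10824 - 6478) = 3160*(-70121107/10824) = -27697837265/1353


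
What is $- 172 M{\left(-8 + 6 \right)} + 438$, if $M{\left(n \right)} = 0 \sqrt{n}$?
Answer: $438$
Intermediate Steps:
$M{\left(n \right)} = 0$
$- 172 M{\left(-8 + 6 \right)} + 438 = \left(-172\right) 0 + 438 = 0 + 438 = 438$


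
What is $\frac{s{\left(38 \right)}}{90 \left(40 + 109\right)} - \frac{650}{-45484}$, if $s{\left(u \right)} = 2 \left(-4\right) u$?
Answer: $- \frac{1277659}{152485110} \approx -0.0083789$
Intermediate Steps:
$s{\left(u \right)} = - 8 u$
$\frac{s{\left(38 \right)}}{90 \left(40 + 109\right)} - \frac{650}{-45484} = \frac{\left(-8\right) 38}{90 \left(40 + 109\right)} - \frac{650}{-45484} = - \frac{304}{90 \cdot 149} - - \frac{325}{22742} = - \frac{304}{13410} + \frac{325}{22742} = \left(-304\right) \frac{1}{13410} + \frac{325}{22742} = - \frac{152}{6705} + \frac{325}{22742} = - \frac{1277659}{152485110}$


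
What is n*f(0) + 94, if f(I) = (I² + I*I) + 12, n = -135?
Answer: -1526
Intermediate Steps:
f(I) = 12 + 2*I² (f(I) = (I² + I²) + 12 = 2*I² + 12 = 12 + 2*I²)
n*f(0) + 94 = -135*(12 + 2*0²) + 94 = -135*(12 + 2*0) + 94 = -135*(12 + 0) + 94 = -135*12 + 94 = -1620 + 94 = -1526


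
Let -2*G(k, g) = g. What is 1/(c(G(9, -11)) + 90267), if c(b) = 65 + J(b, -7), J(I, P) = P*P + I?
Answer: 2/180773 ≈ 1.1064e-5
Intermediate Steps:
G(k, g) = -g/2
J(I, P) = I + P² (J(I, P) = P² + I = I + P²)
c(b) = 114 + b (c(b) = 65 + (b + (-7)²) = 65 + (b + 49) = 65 + (49 + b) = 114 + b)
1/(c(G(9, -11)) + 90267) = 1/((114 - ½*(-11)) + 90267) = 1/((114 + 11/2) + 90267) = 1/(239/2 + 90267) = 1/(180773/2) = 2/180773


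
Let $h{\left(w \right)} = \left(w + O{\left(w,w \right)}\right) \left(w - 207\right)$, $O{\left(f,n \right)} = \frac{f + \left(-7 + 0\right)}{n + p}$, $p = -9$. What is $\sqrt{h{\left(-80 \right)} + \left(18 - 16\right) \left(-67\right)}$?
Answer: $\frac{\sqrt{178582505}}{89} \approx 150.15$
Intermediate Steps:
$O{\left(f,n \right)} = \frac{-7 + f}{-9 + n}$ ($O{\left(f,n \right)} = \frac{f + \left(-7 + 0\right)}{n - 9} = \frac{f - 7}{-9 + n} = \frac{-7 + f}{-9 + n}$)
$h{\left(w \right)} = \left(-207 + w\right) \left(w + \frac{-7 + w}{-9 + w}\right)$ ($h{\left(w \right)} = \left(w + \frac{-7 + w}{-9 + w}\right) \left(w - 207\right) = \left(w + \frac{-7 + w}{-9 + w}\right) \left(-207 + w\right) = \left(-207 + w\right) \left(w + \frac{-7 + w}{-9 + w}\right)$)
$\sqrt{h{\left(-80 \right)} + \left(18 - 16\right) \left(-67\right)} = \sqrt{\frac{1449 + \left(-80\right)^{3} - 215 \left(-80\right)^{2} + 1649 \left(-80\right)}{-9 - 80} + \left(18 - 16\right) \left(-67\right)} = \sqrt{\frac{1449 - 512000 - 1376000 - 131920}{-89} + \left(18 - 16\right) \left(-67\right)} = \sqrt{- \frac{1449 - 512000 - 1376000 - 131920}{89} + 2 \left(-67\right)} = \sqrt{\left(- \frac{1}{89}\right) \left(-2018471\right) - 134} = \sqrt{\frac{2018471}{89} - 134} = \sqrt{\frac{2006545}{89}} = \frac{\sqrt{178582505}}{89}$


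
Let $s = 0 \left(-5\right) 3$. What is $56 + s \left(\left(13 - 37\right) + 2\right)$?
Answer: $56$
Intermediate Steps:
$s = 0$ ($s = 0 \cdot 3 = 0$)
$56 + s \left(\left(13 - 37\right) + 2\right) = 56 + 0 \left(\left(13 - 37\right) + 2\right) = 56 + 0 \left(-24 + 2\right) = 56 + 0 \left(-22\right) = 56 + 0 = 56$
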